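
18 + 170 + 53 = 241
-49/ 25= -1.96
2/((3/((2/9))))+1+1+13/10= 3.45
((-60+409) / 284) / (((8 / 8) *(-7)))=-349 / 1988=-0.18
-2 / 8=-1 / 4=-0.25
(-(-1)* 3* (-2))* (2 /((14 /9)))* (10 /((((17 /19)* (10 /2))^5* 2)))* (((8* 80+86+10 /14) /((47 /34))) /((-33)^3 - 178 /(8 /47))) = 5441435544816 /17783974782783125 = 0.00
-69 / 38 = -1.82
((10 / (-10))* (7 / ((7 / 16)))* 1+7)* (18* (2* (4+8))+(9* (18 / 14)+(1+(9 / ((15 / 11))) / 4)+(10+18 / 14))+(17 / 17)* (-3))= -572679 / 140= -4090.56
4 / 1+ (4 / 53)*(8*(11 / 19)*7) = 6492 / 1007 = 6.45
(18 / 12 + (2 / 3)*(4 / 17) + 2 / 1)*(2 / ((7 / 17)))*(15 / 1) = 1865 / 7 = 266.43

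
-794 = -794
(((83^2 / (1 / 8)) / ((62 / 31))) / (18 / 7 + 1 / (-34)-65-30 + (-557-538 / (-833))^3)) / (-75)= 31855261603144 / 14930710427909304675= 0.00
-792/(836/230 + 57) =-91080/6973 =-13.06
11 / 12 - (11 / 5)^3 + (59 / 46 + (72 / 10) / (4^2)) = -68989 / 8625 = -8.00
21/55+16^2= 14101/55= 256.38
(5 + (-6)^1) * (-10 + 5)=5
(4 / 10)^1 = 2 / 5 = 0.40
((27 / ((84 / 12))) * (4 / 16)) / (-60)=-0.02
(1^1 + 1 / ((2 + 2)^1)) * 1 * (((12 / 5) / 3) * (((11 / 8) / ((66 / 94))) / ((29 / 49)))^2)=5303809 / 484416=10.95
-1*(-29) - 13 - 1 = 15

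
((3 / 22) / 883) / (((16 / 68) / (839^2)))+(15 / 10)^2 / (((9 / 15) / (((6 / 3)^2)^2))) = 40562211 / 77704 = 522.01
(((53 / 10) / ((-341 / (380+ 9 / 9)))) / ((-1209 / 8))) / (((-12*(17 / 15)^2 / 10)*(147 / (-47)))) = 15817850 / 1946047103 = 0.01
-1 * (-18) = 18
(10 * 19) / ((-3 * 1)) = -190 / 3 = -63.33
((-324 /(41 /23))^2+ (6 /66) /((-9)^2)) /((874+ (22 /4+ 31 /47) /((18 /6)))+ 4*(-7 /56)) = 2325526373615 /61634774421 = 37.73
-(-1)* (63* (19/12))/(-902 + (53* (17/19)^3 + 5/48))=-4691556/40633471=-0.12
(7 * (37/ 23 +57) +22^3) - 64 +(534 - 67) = 263609/ 23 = 11461.26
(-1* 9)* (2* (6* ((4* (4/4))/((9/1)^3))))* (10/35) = -32/189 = -0.17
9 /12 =3 /4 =0.75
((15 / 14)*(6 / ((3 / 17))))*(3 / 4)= 765 / 28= 27.32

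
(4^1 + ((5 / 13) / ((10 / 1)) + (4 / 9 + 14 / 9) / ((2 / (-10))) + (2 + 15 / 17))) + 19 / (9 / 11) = 80129 / 3978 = 20.14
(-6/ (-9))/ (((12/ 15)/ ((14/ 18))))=35/ 54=0.65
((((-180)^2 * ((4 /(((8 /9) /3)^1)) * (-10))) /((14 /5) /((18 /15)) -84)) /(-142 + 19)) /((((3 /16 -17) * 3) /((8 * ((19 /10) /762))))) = 11819520 /68633467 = 0.17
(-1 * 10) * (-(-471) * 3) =-14130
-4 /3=-1.33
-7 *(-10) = 70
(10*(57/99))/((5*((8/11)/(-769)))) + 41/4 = -3622/3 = -1207.33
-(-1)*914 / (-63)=-914 / 63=-14.51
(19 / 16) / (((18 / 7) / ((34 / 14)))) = 323 / 288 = 1.12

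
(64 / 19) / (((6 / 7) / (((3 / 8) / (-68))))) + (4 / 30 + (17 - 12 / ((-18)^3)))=13432387 / 784890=17.11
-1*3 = -3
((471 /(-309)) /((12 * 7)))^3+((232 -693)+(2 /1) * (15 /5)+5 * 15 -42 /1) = -273314069996869 /647663663808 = -422.00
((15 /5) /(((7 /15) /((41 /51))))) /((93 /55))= 11275 /3689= 3.06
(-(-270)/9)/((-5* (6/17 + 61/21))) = -2142/1163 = -1.84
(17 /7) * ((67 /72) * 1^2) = 1139 /504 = 2.26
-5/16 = -0.31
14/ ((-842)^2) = 7/ 354482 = 0.00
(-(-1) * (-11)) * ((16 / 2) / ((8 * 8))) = -11 / 8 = -1.38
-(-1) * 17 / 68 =1 / 4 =0.25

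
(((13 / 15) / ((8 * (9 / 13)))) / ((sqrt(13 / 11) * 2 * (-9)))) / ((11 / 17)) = -221 * sqrt(143) / 213840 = -0.01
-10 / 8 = -5 / 4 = -1.25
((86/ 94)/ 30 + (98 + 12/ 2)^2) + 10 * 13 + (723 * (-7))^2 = 36130780513/ 1410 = 25624667.03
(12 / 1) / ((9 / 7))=28 / 3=9.33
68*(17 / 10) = 578 / 5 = 115.60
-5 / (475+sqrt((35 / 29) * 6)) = -13775 / 1308583+sqrt(6090) / 1308583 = -0.01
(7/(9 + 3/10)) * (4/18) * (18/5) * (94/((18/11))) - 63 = -23779/837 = -28.41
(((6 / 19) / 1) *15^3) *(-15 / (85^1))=-60750 / 323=-188.08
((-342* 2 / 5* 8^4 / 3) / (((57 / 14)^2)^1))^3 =-33115249535031967744 / 23149125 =-1430518412036.39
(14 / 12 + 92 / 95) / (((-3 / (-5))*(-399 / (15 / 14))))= -6085 / 636804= -0.01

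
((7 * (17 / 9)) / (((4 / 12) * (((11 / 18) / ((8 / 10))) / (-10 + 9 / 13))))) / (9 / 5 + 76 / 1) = -31416 / 5057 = -6.21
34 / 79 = 0.43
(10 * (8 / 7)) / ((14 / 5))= 200 / 49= 4.08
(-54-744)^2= 636804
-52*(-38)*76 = 150176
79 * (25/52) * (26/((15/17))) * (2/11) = 6715/33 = 203.48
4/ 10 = 2/ 5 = 0.40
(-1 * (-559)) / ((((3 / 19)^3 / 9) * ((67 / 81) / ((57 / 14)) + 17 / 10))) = 59008045590 / 87869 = 671545.66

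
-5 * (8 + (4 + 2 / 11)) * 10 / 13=-6700 / 143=-46.85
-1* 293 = -293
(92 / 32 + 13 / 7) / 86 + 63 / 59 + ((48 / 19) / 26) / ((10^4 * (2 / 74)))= 49268033117 / 43864730000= 1.12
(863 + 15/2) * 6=5223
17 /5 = 3.40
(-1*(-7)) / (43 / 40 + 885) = 280 / 35443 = 0.01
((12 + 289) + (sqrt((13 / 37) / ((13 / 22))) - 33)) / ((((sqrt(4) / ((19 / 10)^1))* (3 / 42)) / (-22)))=-392084 / 5 - 1463* sqrt(814) / 185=-78642.42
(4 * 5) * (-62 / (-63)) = 1240 / 63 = 19.68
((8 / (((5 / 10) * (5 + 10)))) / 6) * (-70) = -112 / 9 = -12.44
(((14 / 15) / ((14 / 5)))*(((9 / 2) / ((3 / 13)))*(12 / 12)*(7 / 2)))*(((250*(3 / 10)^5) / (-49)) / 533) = -243 / 459200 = -0.00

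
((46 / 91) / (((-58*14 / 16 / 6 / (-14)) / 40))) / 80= 1104 / 2639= 0.42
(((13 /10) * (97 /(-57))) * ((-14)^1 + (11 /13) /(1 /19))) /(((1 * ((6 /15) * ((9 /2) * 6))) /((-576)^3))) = 81302581.89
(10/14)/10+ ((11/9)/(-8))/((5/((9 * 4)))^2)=-2747/350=-7.85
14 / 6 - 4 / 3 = 1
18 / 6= 3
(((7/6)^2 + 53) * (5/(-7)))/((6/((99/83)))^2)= -1183985/771568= -1.53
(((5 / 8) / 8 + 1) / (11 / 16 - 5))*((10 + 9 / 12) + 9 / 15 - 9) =-47 / 80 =-0.59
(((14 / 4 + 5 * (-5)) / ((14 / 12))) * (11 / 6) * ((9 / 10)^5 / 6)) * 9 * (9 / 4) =-754114779 / 11200000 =-67.33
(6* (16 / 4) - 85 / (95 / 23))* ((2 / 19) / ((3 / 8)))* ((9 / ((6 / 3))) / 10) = 156 / 361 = 0.43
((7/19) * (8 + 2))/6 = 35/57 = 0.61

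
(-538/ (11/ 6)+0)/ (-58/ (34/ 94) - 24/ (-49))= 1344462/ 732413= 1.84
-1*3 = -3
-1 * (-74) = 74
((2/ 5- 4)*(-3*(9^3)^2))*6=172186884/ 5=34437376.80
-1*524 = -524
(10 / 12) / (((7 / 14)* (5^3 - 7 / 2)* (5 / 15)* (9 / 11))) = 0.05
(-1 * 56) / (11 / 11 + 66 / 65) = -3640 / 131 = -27.79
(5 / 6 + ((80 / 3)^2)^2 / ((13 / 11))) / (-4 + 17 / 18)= -180224351 / 1287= -140034.46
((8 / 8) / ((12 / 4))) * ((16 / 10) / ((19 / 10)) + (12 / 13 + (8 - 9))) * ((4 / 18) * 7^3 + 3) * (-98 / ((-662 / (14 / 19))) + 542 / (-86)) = -8359031611 / 66795469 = -125.14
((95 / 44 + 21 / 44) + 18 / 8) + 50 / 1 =2415 / 44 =54.89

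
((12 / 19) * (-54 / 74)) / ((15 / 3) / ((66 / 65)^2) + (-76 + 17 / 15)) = 7056720 / 1072054613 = 0.01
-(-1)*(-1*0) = 0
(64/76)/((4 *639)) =4/12141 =0.00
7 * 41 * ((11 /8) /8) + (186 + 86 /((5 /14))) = 152361 /320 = 476.13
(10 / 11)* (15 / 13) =150 / 143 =1.05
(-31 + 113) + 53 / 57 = 4727 / 57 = 82.93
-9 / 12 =-3 / 4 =-0.75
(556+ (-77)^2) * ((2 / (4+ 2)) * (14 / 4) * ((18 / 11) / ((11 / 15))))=2042775 / 121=16882.44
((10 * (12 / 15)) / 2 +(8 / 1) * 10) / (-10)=-42 / 5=-8.40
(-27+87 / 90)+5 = -21.03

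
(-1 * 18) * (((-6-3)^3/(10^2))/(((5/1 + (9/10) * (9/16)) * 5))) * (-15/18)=-17496/4405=-3.97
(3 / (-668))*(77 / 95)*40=-462 / 3173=-0.15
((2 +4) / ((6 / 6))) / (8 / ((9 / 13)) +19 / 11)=594 / 1315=0.45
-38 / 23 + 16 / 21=-430 / 483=-0.89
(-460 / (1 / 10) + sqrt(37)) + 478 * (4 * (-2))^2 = 25998.08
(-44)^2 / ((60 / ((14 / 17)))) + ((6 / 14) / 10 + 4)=109297 / 3570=30.62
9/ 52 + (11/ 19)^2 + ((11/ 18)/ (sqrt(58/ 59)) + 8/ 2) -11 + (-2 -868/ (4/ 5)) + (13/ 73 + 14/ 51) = -76390490701/ 69888156 + 11 * sqrt(3422)/ 1044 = -1092.42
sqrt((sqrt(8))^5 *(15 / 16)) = 2 *sqrt(15) *2^(3 / 4) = 13.03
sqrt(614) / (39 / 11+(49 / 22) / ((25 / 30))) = 55* sqrt(614) / 342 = 3.98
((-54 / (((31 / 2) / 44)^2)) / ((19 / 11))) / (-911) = 4599936 / 16633949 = 0.28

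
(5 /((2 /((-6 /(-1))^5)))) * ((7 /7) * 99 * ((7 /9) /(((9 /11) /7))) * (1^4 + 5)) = 76839840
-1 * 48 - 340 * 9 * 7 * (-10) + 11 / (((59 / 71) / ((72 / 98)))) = 214161.73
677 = 677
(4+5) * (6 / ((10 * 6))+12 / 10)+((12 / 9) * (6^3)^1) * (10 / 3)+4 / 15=29159 / 30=971.97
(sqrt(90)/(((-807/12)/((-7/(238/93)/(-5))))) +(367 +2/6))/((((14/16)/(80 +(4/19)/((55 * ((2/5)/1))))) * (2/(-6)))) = -7759008/77 +223941024 * sqrt(10)/33451495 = -100745.17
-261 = -261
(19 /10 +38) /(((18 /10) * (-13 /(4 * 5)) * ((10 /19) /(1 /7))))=-361 /39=-9.26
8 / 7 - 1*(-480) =3368 / 7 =481.14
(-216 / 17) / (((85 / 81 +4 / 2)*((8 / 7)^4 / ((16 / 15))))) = -1750329 / 671840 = -2.61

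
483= 483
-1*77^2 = -5929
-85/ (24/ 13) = -1105/ 24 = -46.04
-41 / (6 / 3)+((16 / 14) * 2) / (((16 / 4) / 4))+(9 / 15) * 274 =10233 / 70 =146.19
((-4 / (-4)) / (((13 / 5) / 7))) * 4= 140 / 13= 10.77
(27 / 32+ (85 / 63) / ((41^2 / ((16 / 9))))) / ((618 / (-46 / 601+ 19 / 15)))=276571614821 / 169924091561280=0.00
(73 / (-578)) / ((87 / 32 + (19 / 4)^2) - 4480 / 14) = 1168 / 2725559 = 0.00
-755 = -755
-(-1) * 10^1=10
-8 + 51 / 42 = -95 / 14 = -6.79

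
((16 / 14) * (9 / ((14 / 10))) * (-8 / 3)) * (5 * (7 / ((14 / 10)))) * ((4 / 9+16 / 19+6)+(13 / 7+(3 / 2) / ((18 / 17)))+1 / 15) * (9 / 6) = -50882200 / 6517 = -7807.61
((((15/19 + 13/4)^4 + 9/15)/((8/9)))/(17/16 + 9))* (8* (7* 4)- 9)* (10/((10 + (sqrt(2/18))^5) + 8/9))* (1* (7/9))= 2325657781566585/507780659264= 4580.04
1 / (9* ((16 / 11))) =11 / 144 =0.08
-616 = -616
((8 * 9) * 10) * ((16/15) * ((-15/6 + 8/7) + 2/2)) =-1920/7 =-274.29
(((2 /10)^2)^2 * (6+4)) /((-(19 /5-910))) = 2 /113275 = 0.00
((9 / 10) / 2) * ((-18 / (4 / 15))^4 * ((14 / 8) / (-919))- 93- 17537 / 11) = -48001001553 / 2587904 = -18548.22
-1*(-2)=2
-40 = -40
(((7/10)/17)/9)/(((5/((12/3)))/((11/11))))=0.00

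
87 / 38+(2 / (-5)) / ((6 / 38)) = -139 / 570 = -0.24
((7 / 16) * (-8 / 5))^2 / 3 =49 / 300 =0.16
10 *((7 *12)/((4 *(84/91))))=455/2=227.50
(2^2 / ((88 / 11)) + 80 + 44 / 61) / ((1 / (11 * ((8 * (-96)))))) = -41855616 / 61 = -686157.64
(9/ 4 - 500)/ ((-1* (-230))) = -1991/ 920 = -2.16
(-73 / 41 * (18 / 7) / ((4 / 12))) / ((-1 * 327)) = 1314 / 31283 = 0.04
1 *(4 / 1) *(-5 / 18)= -10 / 9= -1.11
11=11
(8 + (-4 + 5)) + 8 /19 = 179 /19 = 9.42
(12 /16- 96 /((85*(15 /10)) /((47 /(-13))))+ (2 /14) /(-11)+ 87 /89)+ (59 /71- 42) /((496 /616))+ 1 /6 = -9305482403387 /200006586780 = -46.53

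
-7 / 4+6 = 17 / 4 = 4.25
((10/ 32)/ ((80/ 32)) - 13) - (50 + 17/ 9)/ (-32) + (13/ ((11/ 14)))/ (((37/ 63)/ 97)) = 318995089/ 117216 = 2721.43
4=4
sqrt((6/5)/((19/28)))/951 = 2 * sqrt(3990)/90345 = 0.00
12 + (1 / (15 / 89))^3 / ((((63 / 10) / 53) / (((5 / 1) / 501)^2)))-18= -2486989492 / 426952701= -5.82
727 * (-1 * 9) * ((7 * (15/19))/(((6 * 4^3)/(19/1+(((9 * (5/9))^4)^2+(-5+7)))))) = -44729943615/1216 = -36784493.10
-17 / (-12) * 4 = 17 / 3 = 5.67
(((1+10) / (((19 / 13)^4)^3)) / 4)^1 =256278936347291 / 8853259676264644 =0.03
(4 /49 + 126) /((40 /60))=9267 /49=189.12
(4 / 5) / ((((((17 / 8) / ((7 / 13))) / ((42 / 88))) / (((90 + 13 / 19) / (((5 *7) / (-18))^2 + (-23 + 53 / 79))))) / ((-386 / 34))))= 204280037856 / 38039643785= 5.37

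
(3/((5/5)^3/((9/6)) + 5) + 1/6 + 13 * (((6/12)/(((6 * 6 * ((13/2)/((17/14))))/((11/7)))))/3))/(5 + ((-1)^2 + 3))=0.08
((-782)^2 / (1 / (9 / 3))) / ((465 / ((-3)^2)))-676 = 5398936 / 155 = 34831.85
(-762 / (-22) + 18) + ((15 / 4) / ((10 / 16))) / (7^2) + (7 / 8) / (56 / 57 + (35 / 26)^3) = 13994035752 / 263966087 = 53.01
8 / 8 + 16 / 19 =35 / 19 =1.84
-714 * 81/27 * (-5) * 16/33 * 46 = 2627520/11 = 238865.45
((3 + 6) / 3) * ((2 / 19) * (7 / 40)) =21 / 380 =0.06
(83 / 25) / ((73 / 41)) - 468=-850697 / 1825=-466.14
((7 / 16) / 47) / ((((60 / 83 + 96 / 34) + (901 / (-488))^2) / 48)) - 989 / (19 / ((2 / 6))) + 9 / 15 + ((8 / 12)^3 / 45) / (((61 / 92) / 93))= -812754990383472706 / 51560608339946655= -15.76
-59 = -59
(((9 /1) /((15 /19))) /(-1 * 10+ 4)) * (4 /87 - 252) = 478.71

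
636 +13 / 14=8917 / 14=636.93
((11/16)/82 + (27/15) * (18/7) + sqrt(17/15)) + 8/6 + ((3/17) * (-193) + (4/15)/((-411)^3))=-4566953648415143/162591381479520 + sqrt(255)/15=-27.02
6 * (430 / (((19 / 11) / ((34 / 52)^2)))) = 2050455 / 3211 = 638.57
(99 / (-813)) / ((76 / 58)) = -957 / 10298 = -0.09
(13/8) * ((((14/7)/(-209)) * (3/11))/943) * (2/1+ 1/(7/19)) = -117/5518436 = -0.00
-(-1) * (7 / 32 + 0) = 7 / 32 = 0.22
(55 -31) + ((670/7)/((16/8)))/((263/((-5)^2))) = 52559/1841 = 28.55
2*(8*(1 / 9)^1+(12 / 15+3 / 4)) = 439 / 90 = 4.88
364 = 364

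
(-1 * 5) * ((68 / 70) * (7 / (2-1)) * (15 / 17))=-30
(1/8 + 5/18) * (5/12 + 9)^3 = 336.32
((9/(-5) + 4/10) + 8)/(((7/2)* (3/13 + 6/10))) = 143/63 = 2.27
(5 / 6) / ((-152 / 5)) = -25 / 912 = -0.03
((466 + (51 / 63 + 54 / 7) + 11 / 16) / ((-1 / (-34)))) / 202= 2714407 / 33936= 79.99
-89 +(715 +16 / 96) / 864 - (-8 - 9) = -368957 / 5184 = -71.17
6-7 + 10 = 9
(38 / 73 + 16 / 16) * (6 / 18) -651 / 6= -107.99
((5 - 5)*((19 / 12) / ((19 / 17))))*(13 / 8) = 0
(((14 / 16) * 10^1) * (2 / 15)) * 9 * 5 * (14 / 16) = 735 / 16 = 45.94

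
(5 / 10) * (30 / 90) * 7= 7 / 6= 1.17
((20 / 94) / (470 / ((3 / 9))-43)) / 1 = 10 / 64249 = 0.00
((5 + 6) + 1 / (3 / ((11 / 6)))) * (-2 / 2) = -11.61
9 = 9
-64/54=-32/27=-1.19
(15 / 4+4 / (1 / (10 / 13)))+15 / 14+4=4331 / 364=11.90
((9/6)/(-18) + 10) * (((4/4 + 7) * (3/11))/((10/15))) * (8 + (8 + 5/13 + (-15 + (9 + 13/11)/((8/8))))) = 375.38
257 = 257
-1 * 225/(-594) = 25/66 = 0.38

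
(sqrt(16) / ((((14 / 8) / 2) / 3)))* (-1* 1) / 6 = -16 / 7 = -2.29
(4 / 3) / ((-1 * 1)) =-4 / 3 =-1.33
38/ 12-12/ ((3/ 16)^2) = -2029/ 6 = -338.17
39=39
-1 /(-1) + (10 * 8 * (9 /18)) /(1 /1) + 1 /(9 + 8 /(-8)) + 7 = 385 /8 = 48.12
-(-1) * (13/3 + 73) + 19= 289/3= 96.33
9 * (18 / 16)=81 / 8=10.12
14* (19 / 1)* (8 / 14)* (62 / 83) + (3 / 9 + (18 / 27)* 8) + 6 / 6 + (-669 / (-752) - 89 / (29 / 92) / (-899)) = 592704713219 / 4881742608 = 121.41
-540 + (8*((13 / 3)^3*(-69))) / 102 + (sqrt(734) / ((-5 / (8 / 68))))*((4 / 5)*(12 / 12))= -449984 / 459 - 8*sqrt(734) / 425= -980.87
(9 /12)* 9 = 27 /4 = 6.75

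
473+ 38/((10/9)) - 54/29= 73274/145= 505.34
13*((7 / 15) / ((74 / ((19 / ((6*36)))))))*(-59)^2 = 25.10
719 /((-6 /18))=-2157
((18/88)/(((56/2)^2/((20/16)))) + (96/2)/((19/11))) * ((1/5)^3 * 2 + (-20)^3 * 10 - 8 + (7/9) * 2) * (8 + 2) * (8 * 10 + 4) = -9758338582642/5225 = -1867624609.12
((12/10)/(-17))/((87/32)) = -64/2465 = -0.03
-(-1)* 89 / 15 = 89 / 15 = 5.93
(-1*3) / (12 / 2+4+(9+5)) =-0.12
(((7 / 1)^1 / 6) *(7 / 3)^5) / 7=16807 / 1458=11.53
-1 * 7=-7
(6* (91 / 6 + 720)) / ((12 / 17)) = 74987 / 12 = 6248.92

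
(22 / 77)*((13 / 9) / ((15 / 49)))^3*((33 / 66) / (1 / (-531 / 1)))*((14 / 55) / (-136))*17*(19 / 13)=22288485401 / 60142500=370.59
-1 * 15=-15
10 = 10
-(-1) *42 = 42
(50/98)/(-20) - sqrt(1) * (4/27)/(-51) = -6101/269892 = -0.02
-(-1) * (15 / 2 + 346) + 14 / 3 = 2149 / 6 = 358.17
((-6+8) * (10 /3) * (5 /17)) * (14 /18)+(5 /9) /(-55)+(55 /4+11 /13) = 4229939 /262548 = 16.11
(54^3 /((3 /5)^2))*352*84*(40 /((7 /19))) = 1404158976000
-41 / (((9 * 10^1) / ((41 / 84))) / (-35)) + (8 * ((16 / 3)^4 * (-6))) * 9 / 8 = -9435503 / 216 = -43682.88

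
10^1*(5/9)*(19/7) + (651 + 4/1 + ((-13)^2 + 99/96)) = 1693663/2016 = 840.11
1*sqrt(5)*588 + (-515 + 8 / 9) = -4627 / 9 + 588*sqrt(5) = 800.70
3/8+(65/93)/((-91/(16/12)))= 5699/15624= 0.36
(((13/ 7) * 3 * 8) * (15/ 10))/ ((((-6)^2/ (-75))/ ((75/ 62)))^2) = 45703125/ 107632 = 424.62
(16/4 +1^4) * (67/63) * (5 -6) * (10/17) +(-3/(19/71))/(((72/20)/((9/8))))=-2159015/325584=-6.63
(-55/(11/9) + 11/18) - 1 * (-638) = 10685/18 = 593.61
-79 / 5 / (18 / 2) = -79 / 45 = -1.76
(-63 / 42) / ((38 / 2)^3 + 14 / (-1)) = -3 / 13690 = -0.00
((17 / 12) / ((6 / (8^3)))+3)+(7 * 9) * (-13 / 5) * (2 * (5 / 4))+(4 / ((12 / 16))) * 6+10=-4385 / 18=-243.61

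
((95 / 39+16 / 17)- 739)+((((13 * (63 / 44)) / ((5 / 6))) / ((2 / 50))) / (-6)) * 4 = -8079883 / 7293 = -1107.90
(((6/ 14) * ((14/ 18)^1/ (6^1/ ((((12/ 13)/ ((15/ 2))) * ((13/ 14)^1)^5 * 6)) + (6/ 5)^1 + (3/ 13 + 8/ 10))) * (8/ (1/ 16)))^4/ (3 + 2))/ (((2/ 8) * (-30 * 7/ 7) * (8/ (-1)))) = 44655352729015167037210624/ 155291511592815033154452075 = 0.29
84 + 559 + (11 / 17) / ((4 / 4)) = 10942 / 17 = 643.65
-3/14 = -0.21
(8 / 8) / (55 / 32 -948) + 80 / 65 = 484080 / 393653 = 1.23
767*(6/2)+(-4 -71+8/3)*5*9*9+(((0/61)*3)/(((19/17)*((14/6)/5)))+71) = -26923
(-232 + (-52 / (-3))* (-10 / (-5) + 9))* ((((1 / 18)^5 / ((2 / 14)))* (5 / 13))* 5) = -5425 / 18423288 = -0.00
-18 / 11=-1.64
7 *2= 14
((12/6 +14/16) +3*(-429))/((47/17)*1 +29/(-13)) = -2270333/944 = -2405.01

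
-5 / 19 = -0.26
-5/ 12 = -0.42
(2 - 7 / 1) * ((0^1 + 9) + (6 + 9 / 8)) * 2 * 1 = -161.25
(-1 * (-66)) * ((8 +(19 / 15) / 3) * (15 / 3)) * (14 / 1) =116732 / 3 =38910.67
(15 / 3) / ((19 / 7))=35 / 19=1.84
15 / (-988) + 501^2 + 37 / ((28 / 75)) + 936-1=435768674 / 1729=252035.09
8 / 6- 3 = -5 / 3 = -1.67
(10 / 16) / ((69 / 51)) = 85 / 184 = 0.46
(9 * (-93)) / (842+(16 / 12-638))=-2511 / 616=-4.08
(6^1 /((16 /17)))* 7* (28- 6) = 3927 /4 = 981.75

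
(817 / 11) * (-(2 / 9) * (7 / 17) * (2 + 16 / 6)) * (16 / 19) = -134848 / 5049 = -26.71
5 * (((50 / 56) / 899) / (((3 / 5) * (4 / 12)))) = 625 / 25172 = 0.02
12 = 12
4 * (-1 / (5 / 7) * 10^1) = -56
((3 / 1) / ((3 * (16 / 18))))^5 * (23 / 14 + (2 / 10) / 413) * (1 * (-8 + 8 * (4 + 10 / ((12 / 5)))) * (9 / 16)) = 51698757627 / 541327360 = 95.50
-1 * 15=-15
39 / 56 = 0.70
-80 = -80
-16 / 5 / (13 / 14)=-224 / 65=-3.45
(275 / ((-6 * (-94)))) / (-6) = -275 / 3384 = -0.08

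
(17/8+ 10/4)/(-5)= -37/40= -0.92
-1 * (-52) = 52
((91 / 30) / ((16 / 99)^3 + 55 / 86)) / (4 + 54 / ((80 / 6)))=723196188 / 1235530123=0.59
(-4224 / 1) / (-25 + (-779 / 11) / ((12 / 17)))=557568 / 16543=33.70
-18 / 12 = -3 / 2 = -1.50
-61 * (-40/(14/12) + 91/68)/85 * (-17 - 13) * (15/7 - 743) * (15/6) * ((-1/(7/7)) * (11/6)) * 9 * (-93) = 114195671264565/56644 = 2016024137.85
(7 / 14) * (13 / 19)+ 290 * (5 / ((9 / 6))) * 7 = 6767.01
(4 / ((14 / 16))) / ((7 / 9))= 288 / 49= 5.88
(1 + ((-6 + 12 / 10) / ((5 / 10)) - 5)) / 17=-0.80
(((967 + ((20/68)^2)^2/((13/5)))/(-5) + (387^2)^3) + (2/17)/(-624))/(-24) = -437709602182020159051491/3127026240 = -139976312505142.32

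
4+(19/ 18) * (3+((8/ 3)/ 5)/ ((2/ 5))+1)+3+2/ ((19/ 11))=7073/ 513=13.79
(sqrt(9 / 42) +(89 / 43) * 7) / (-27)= -623 / 1161 - sqrt(42) / 378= -0.55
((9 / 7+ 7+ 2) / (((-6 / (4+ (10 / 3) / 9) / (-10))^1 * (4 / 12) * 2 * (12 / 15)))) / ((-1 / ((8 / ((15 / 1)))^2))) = -7552 / 189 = -39.96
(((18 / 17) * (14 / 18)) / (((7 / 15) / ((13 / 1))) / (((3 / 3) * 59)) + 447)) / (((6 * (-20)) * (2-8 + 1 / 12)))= 16107 / 6207289594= 0.00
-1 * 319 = -319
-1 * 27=-27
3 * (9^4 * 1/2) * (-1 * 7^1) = -137781/2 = -68890.50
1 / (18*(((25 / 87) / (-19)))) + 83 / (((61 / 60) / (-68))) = -50829611 / 9150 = -5555.15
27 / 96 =0.28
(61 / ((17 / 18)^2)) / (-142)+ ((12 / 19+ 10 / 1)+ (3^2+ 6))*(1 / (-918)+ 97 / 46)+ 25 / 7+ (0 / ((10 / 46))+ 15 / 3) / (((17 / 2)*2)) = 97286108504 / 1694725767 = 57.41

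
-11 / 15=-0.73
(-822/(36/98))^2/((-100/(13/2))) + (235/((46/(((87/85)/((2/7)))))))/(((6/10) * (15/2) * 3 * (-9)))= -2061560642743/6334200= -325465.04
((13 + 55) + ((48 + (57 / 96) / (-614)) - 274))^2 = 9637317986409 / 386043904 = 24964.31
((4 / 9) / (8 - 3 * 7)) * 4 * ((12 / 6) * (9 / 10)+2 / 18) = -1376 / 5265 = -0.26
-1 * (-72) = 72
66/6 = 11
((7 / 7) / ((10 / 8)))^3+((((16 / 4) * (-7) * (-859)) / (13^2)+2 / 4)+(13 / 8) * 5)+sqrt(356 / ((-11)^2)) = 2 * sqrt(89) / 11+25596153 / 169000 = 153.17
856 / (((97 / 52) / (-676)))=-30090112 / 97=-310207.34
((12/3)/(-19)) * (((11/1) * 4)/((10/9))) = -792/95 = -8.34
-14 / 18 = -0.78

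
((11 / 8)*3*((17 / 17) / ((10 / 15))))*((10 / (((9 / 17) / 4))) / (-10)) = -187 / 4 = -46.75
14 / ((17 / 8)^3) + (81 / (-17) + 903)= 4420198 / 4913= 899.69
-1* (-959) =959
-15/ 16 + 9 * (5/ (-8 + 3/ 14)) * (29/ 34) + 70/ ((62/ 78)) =75546435/ 919088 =82.20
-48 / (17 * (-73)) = 48 / 1241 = 0.04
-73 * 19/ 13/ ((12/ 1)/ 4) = -1387/ 39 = -35.56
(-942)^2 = 887364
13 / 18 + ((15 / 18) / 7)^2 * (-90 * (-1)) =881 / 441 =2.00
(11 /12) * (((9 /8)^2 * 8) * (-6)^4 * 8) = 96228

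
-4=-4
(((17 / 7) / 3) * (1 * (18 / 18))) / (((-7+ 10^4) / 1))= 17 / 209853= 0.00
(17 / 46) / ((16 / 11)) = 187 / 736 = 0.25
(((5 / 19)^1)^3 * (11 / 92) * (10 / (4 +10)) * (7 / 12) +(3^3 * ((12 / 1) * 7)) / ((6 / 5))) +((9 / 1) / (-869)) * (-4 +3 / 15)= 1890.04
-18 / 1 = -18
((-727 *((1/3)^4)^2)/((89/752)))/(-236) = 136676/34451811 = 0.00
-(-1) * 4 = 4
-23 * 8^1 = -184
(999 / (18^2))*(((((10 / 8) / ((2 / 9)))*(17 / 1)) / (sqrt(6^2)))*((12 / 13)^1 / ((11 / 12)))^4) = 21129569280 / 418161601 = 50.53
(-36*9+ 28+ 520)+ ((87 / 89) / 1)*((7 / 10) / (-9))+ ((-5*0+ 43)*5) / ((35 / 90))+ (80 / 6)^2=53522117 / 56070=954.56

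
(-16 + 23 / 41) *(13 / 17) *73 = -600717 / 697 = -861.86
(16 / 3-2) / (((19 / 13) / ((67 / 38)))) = 4355 / 1083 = 4.02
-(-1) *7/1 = 7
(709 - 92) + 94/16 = 4983/8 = 622.88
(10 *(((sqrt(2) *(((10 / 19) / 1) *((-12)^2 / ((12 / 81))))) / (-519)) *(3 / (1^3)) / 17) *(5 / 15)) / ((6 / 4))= -21600 *sqrt(2) / 55879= -0.55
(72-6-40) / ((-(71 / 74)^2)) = -142376 / 5041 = -28.24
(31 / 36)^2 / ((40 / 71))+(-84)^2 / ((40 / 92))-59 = 838310663 / 51840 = 16171.12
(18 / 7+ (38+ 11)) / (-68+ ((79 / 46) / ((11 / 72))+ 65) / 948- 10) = -86583684 / 130819801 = -0.66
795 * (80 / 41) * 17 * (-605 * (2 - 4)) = 1308252000 / 41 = 31908585.37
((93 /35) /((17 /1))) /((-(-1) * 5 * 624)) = 31 /618800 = 0.00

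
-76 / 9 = -8.44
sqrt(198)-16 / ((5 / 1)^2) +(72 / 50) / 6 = -2 / 5 +3* sqrt(22) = 13.67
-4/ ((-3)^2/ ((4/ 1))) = -16/ 9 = -1.78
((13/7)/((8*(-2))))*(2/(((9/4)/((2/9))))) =-13/567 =-0.02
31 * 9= 279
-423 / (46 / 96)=-20304 / 23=-882.78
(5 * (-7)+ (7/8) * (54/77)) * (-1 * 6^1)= 4539/22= 206.32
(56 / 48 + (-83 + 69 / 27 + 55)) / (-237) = 437 / 4266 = 0.10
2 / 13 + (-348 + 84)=-263.85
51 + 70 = 121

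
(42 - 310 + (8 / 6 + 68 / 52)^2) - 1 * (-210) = -77609 / 1521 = -51.02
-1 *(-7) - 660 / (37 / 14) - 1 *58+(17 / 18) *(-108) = -14901 / 37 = -402.73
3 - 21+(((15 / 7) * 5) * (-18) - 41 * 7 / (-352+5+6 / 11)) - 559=-20515380 / 26677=-769.03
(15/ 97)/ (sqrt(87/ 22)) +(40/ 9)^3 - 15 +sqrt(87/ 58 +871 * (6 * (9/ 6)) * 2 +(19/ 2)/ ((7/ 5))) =5 * sqrt(1914)/ 2813 +53065/ 729 +2 * sqrt(192157)/ 7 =198.11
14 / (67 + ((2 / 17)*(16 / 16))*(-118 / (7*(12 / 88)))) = 4998 / 18727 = 0.27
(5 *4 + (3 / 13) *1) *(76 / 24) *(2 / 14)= 4997 / 546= 9.15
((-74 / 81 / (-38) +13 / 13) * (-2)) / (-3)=3152 / 4617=0.68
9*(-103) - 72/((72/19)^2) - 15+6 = -67753/72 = -941.01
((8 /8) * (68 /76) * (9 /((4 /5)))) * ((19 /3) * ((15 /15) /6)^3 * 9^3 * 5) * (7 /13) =240975 /416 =579.27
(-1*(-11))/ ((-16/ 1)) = -11/ 16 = -0.69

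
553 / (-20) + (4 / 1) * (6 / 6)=-473 / 20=-23.65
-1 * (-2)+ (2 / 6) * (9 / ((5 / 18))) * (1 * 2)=118 / 5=23.60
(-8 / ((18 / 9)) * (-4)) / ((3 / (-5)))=-80 / 3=-26.67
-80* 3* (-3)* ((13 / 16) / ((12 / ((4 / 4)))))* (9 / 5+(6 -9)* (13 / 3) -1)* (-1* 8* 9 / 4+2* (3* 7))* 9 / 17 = -128466 / 17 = -7556.82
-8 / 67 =-0.12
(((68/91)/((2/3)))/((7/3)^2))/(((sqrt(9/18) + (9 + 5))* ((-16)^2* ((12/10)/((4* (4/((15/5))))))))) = 0.00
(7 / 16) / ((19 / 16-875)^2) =112 / 195468361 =0.00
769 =769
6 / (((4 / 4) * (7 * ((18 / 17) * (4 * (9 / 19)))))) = 323 / 756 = 0.43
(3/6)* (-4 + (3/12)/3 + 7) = 1.54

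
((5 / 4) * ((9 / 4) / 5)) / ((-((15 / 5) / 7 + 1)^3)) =-3087 / 16000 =-0.19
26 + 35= 61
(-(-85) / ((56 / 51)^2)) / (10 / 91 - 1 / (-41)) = 39279435 / 74816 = 525.01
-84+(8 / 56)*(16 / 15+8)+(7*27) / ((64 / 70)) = 416687 / 3360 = 124.01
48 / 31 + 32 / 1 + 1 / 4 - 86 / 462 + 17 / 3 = 375035 / 9548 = 39.28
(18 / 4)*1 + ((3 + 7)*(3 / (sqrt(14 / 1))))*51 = 9 / 2 + 765*sqrt(14) / 7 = 413.41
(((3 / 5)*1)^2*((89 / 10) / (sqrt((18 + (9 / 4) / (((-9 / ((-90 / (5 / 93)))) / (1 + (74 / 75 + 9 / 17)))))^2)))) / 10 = 1513 / 5057400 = 0.00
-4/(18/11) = -2.44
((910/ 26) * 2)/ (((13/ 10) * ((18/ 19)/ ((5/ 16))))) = 16625/ 936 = 17.76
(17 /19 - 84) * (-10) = 15790 /19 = 831.05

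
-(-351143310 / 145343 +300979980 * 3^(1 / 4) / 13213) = 351143310 / 145343 - 300979980 * 3^(1 / 4) / 13213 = -27562.99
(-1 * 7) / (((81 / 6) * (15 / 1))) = -14 / 405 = -0.03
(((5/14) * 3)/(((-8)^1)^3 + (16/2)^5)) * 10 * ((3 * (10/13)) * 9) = 1125/163072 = 0.01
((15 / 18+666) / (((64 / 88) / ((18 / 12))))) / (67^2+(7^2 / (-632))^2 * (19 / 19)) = 549345302 / 1793016737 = 0.31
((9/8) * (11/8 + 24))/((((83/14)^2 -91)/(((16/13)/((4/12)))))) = -89523/47437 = -1.89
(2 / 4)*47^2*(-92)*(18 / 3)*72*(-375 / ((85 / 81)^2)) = 4320147661920 / 289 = 14948607826.71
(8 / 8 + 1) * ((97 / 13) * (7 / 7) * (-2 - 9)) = -2134 / 13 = -164.15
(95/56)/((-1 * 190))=-0.01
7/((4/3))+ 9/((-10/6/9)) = -867/20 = -43.35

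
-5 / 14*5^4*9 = -28125 / 14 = -2008.93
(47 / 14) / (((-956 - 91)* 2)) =-47 / 29316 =-0.00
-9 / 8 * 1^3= -9 / 8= -1.12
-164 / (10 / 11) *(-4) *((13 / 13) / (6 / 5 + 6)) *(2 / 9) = 1804 / 81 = 22.27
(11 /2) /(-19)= -11 /38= -0.29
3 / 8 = 0.38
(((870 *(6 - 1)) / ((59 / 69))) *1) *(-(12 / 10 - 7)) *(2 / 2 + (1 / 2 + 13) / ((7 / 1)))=35687835 / 413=86411.22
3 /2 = 1.50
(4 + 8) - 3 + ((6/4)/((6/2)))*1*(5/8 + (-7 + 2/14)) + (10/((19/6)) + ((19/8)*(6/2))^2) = 509081/8512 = 59.81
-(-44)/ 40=11/ 10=1.10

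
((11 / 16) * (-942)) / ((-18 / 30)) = 8635 / 8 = 1079.38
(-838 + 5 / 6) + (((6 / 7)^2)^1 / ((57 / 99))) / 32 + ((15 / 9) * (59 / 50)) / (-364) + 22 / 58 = -4405340761 / 5264805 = -836.75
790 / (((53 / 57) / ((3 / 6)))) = 424.81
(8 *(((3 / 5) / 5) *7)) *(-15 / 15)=-168 / 25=-6.72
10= 10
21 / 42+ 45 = 91 / 2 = 45.50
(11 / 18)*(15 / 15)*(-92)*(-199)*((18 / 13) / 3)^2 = 2383.29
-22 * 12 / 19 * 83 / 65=-21912 / 1235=-17.74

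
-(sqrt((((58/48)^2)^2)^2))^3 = -353814783205469041/36520347436056576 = -9.69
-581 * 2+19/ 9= -10439/ 9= -1159.89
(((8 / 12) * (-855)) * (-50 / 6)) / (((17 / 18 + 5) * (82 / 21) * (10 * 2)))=89775 / 8774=10.23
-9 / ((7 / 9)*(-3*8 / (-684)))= -4617 / 14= -329.79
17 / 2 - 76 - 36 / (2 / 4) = -279 / 2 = -139.50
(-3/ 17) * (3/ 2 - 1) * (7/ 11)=-21/ 374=-0.06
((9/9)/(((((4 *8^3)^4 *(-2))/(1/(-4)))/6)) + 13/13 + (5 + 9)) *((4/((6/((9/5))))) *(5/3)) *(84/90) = 28.00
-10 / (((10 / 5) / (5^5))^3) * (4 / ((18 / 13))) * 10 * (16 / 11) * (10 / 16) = -99182128906250 / 99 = -1001839685921.72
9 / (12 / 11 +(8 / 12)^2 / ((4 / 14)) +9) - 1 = -262 / 1153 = -0.23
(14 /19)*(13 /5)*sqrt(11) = 182*sqrt(11) /95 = 6.35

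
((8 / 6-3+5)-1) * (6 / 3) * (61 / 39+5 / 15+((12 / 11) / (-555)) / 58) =61138448 / 6904755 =8.85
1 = 1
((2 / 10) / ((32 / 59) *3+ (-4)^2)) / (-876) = -59 / 4555200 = -0.00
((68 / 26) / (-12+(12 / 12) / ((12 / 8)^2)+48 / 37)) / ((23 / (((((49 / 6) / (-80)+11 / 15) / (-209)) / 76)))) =571761 / 1297893076480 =0.00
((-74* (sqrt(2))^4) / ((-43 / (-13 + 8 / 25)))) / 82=-46916 / 44075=-1.06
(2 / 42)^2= 1 / 441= 0.00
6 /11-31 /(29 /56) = -18922 /319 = -59.32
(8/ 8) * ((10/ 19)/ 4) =5/ 38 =0.13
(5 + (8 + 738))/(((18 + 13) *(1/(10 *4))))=30040/31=969.03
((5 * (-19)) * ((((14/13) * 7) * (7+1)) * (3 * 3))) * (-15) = 10054800/13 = 773446.15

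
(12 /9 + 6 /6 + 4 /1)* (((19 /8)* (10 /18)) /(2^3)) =1805 /1728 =1.04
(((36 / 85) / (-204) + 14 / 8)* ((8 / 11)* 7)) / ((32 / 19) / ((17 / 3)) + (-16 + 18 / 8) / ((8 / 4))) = -21499184 / 15892195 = -1.35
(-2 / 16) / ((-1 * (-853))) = -1 / 6824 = -0.00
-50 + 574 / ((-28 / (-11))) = 351 / 2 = 175.50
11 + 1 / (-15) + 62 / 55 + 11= 761 / 33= 23.06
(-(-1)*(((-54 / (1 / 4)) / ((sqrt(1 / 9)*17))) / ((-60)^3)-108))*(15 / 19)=-5507991 / 64600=-85.26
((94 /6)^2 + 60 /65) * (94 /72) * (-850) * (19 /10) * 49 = -107210119625 /4212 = -25453494.69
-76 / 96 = -19 / 24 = -0.79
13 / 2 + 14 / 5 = 93 / 10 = 9.30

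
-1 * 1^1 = -1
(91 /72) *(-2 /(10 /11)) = -1001 /360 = -2.78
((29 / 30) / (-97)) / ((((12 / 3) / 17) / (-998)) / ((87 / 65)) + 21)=-0.00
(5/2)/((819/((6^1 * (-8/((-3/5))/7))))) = 200/5733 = 0.03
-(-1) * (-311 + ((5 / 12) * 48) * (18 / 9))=-271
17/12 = 1.42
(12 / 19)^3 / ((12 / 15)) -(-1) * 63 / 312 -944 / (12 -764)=59414737 / 33526792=1.77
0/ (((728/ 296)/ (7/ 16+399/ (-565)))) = 0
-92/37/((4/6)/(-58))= 8004/37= 216.32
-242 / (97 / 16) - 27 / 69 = -89929 / 2231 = -40.31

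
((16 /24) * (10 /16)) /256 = 5 /3072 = 0.00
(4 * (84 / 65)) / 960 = 7 / 1300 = 0.01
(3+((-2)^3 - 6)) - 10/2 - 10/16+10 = -53/8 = -6.62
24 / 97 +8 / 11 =1040 / 1067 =0.97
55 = 55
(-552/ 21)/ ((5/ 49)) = -1288/ 5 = -257.60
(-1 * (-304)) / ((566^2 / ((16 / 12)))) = 304 / 240267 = 0.00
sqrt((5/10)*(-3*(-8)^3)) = 16*sqrt(3) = 27.71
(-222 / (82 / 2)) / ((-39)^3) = 0.00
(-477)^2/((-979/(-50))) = 11376450/979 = 11620.48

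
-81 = -81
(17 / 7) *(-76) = -1292 / 7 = -184.57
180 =180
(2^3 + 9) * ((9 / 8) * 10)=765 / 4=191.25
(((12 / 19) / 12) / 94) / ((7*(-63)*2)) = -0.00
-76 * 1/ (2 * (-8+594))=-19/ 293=-0.06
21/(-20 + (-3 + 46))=21/23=0.91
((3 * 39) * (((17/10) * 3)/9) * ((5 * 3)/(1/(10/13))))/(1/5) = 3825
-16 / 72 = -2 / 9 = -0.22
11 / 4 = 2.75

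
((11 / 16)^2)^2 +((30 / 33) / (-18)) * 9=-166629 / 720896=-0.23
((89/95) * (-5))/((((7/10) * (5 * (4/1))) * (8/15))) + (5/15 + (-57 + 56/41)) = -14638861/261744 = -55.93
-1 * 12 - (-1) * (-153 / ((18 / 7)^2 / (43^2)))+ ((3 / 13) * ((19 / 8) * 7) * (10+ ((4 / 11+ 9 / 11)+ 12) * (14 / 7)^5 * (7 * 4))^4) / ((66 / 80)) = 6843817126697311391592713 / 75371868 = 90800683441961547.13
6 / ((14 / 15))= 6.43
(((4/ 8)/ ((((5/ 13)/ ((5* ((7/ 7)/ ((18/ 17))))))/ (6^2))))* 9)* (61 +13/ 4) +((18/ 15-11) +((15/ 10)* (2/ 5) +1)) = 2555701/ 20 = 127785.05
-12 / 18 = -2 / 3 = -0.67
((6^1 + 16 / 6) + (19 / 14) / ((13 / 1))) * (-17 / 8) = -81413 / 4368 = -18.64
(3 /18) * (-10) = -5 /3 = -1.67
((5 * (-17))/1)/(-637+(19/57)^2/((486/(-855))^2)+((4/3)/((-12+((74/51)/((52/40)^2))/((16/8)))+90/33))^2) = 392040441994801140/2936306255231127899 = 0.13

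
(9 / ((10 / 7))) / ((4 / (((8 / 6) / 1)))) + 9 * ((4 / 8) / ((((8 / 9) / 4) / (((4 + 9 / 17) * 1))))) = 31899 / 340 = 93.82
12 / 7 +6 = 54 / 7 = 7.71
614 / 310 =307 / 155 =1.98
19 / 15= 1.27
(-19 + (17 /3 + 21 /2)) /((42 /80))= -340 /63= -5.40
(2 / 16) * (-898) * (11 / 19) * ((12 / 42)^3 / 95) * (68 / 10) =-335852 / 3095575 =-0.11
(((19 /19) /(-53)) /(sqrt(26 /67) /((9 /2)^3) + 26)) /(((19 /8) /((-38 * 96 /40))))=3418228512 /122664545935 - 279936 * sqrt(1742) /1594639097155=0.03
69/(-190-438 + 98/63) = -621/5638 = -0.11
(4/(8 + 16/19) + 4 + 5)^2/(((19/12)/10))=1576090/2793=564.30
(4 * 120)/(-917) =-480/917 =-0.52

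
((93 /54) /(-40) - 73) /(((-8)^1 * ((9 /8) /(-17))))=-894047 /6480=-137.97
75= 75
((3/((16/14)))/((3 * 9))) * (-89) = -623/72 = -8.65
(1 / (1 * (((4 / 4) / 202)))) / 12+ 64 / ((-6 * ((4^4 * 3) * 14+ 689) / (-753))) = 1203733 / 68646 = 17.54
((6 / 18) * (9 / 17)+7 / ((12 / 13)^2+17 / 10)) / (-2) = -214049 / 146642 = -1.46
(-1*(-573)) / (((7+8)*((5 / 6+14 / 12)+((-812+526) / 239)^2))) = 10910111 / 980190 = 11.13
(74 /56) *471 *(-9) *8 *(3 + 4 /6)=-1150182 /7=-164311.71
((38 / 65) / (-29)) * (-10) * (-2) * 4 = -608 / 377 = -1.61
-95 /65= -19 /13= -1.46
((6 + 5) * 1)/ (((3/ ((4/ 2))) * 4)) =11/ 6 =1.83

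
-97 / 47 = -2.06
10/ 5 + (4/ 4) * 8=10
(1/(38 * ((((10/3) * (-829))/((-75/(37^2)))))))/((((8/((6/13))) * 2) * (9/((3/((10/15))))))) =135/17940515008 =0.00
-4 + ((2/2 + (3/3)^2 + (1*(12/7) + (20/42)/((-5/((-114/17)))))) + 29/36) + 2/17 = 781/612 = 1.28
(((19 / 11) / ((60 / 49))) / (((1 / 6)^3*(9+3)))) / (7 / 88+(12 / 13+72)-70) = 48412 / 5725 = 8.46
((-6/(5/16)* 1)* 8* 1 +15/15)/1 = -763/5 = -152.60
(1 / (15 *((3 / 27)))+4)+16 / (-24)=59 / 15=3.93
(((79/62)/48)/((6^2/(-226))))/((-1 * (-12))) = -8927/642816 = -0.01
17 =17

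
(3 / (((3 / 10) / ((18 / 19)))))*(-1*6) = -1080 / 19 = -56.84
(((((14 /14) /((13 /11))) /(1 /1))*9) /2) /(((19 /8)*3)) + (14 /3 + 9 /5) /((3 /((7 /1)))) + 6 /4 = 17.12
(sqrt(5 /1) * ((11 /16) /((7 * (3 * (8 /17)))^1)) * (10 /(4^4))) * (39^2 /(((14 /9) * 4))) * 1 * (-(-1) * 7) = 10.40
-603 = -603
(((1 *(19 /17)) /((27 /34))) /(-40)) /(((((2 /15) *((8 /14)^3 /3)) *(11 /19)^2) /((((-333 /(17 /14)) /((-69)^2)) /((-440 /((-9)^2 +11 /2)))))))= -105414606059 /735417323520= -0.14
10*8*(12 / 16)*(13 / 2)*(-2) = -780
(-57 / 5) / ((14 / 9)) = -513 / 70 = -7.33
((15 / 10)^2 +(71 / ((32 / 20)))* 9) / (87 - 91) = -3213 / 32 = -100.41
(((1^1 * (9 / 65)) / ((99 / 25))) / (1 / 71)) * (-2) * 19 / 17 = -13490 / 2431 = -5.55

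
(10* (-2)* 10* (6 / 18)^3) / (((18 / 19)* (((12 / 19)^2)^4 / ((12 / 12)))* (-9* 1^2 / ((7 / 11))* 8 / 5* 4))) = 282351735556625 / 82752557285376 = 3.41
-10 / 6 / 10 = -1 / 6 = -0.17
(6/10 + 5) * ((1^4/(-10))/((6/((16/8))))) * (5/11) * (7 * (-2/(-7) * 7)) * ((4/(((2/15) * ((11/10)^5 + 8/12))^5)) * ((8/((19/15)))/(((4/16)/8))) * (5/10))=-5786802000000000000000000000000000000/31098266809645448424302161957537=-186081.17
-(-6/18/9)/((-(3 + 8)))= -0.00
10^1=10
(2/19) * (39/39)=2/19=0.11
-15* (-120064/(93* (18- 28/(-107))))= 32117120/30287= 1060.43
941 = 941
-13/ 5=-2.60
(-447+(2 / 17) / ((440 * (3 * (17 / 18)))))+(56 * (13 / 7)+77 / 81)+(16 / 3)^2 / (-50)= -4411191901 / 12874950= -342.62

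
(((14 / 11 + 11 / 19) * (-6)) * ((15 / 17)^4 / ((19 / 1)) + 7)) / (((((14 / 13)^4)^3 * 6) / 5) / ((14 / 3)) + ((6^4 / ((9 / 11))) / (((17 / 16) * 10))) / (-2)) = 27948002804669434322485 / 26442177876126302332592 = 1.06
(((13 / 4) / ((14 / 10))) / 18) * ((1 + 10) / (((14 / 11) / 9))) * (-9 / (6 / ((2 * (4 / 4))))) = -23595 / 784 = -30.10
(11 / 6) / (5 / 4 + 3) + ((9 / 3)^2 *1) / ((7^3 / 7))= 1537 / 2499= 0.62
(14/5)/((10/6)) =42/25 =1.68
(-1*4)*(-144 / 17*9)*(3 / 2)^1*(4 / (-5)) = -31104 / 85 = -365.93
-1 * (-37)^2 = -1369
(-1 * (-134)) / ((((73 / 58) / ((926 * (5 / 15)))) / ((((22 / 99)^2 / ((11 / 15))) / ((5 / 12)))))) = 115149952 / 21681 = 5311.10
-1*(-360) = 360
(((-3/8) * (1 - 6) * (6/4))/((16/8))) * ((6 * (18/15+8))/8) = 621/64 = 9.70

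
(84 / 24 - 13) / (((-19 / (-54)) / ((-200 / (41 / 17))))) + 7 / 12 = 1101887 / 492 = 2239.61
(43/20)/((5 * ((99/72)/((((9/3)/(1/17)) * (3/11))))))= 4.35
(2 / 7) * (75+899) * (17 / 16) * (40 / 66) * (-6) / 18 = -59.73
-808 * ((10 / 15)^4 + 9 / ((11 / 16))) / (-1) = 9566720 / 891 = 10737.06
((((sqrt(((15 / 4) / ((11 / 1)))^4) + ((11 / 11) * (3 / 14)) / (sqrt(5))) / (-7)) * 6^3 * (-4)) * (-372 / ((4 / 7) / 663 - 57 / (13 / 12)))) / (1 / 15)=119865096 * sqrt(5) / 213661 + 5618676375 / 3693283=2775.77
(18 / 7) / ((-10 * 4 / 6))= -27 / 70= -0.39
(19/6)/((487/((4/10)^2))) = 38/36525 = 0.00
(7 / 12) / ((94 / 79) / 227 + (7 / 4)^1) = 125531 / 377721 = 0.33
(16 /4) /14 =2 /7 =0.29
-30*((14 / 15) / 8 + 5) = -307 / 2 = -153.50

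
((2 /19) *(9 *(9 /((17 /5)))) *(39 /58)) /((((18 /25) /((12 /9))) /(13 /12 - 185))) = -574.31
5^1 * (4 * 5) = 100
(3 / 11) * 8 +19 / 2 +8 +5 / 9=4007 / 198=20.24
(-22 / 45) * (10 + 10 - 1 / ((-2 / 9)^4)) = 190.70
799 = 799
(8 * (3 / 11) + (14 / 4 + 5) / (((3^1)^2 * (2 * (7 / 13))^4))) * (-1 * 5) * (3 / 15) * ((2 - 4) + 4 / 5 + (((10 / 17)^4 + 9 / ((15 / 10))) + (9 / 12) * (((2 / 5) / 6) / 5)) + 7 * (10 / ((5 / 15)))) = -5625535009067717 / 9075592310400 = -619.85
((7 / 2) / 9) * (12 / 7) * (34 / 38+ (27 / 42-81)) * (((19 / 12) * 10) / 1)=-105685 / 126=-838.77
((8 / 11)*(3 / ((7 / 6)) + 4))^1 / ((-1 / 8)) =-2944 / 77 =-38.23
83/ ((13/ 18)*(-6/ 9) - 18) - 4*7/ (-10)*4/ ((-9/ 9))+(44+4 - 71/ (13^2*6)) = 81562409/ 2529930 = 32.24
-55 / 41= -1.34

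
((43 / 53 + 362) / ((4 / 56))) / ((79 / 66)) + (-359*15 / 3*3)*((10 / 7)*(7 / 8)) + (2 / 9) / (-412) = -38623084231 / 15525396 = -2487.74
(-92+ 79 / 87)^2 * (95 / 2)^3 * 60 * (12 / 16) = 269239863671875 / 6728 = 40017815646.83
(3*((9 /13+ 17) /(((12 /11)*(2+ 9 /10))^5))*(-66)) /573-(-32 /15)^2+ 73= 56458028606623849 /825052764065400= 68.43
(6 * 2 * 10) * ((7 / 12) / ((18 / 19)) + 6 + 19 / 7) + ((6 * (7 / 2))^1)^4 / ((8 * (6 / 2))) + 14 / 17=79029533 / 8568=9223.80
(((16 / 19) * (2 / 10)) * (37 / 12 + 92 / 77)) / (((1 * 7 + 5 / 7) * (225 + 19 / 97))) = 383441 / 924492690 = 0.00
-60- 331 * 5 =-1715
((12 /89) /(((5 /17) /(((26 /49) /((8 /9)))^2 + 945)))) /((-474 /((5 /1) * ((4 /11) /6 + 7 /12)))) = -17492596335 /5942263712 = -2.94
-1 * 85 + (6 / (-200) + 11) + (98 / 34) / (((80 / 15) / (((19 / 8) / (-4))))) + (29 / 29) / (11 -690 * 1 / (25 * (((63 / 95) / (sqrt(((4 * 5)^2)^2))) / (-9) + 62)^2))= -328661785444424804489 / 4425830140591628800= -74.26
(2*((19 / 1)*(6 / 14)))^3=1481544 / 343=4319.37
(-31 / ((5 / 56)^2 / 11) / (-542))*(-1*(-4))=2138752 / 6775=315.68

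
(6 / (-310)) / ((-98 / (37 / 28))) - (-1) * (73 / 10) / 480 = 0.02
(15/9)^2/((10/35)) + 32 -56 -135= -2687/18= -149.28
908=908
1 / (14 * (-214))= -1 / 2996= -0.00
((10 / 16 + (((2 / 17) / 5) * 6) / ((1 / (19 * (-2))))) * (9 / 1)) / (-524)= 29007 / 356320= 0.08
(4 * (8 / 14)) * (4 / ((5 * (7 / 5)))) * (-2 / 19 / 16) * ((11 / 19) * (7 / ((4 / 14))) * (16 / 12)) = -176 / 1083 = -0.16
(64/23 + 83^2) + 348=166515/23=7239.78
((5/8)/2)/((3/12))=5/4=1.25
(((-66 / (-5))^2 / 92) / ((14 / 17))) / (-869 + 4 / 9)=-166617 / 62926850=-0.00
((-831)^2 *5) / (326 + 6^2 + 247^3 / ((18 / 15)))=20716830 / 75348287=0.27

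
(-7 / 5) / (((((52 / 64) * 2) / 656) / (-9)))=330624 / 65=5086.52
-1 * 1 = -1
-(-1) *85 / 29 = 85 / 29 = 2.93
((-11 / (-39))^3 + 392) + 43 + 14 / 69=593794030 / 1364337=435.23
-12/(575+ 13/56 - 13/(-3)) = -2016/97367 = -0.02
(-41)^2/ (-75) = -1681/ 75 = -22.41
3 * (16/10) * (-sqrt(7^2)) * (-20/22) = 336/11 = 30.55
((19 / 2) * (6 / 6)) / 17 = 19 / 34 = 0.56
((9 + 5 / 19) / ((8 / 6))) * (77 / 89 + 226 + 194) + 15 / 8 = 39579957 / 13528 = 2925.78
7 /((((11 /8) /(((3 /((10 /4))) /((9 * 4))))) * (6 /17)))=238 /495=0.48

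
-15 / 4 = -3.75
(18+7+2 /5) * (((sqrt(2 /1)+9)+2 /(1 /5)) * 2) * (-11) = -53086 /5 - 2794 * sqrt(2) /5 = -11407.46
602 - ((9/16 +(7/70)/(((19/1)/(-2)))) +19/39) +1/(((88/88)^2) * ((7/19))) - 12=245521513/414960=591.68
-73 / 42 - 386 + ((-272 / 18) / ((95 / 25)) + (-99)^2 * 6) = 139843799 / 2394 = 58414.29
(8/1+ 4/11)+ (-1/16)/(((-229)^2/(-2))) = 38596587/4614808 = 8.36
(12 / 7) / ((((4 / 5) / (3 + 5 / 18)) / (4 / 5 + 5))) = 1711 / 42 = 40.74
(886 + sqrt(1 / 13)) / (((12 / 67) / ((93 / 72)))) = 2077 *sqrt(13) / 3744 + 920111 / 144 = 6391.66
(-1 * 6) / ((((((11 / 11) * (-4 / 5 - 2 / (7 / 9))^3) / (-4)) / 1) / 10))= -1286250 / 205379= -6.26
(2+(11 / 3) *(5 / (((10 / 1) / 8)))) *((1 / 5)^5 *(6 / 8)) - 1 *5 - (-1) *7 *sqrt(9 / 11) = -1249 / 250+21 *sqrt(11) / 11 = 1.34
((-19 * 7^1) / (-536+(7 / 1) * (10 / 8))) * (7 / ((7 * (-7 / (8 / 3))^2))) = 256 / 6993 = 0.04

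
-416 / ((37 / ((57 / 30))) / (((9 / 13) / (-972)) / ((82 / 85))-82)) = 358742078 / 204795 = 1751.71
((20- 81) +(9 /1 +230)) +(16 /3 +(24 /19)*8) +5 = 11311 /57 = 198.44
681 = 681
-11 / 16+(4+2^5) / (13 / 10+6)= 4957 / 1168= 4.24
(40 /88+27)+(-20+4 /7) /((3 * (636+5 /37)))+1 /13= 1945248973 /70681611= 27.52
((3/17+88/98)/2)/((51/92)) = 41170/42483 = 0.97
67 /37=1.81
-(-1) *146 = 146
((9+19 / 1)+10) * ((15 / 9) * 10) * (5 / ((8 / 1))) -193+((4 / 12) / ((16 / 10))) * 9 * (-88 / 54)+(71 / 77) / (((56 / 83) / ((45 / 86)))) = 669142601 / 3337488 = 200.49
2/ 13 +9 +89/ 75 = 10082/ 975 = 10.34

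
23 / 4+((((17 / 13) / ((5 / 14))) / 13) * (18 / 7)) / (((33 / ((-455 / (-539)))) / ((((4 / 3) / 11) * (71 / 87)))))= 242440369 / 42150108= 5.75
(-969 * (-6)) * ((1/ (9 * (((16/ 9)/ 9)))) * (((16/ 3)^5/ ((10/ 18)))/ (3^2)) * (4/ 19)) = 8912896/ 15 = 594193.07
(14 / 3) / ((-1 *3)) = -14 / 9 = -1.56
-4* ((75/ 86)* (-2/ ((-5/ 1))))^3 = -13500/ 79507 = -0.17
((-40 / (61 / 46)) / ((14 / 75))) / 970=-6900 / 41419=-0.17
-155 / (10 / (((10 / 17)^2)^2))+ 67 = 5440907 / 83521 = 65.14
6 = 6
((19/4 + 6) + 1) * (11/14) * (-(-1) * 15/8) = 7755/448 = 17.31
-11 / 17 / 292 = -11 / 4964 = -0.00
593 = 593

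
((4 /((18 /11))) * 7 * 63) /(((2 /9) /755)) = 3662505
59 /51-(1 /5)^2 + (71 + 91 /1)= 207974 /1275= 163.12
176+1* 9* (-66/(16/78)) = -10879/4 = -2719.75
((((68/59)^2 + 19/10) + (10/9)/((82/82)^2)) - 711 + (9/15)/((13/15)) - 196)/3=-3673509137/12218310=-300.66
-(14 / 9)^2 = -196 / 81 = -2.42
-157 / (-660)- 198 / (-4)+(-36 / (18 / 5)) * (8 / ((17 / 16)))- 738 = -8567101 / 11220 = -763.56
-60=-60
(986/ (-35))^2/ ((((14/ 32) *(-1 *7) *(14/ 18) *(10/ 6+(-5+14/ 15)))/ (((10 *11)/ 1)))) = 256659744/ 16807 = 15271.00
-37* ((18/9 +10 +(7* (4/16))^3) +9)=-975.30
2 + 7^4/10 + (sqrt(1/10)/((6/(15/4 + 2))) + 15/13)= 23* sqrt(10)/240 + 31623/130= 243.56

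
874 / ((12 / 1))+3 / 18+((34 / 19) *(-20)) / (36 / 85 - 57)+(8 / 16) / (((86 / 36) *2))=579420277 / 7857906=73.74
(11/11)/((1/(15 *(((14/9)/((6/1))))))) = 35/9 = 3.89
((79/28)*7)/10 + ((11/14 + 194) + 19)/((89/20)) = 1246417/24920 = 50.02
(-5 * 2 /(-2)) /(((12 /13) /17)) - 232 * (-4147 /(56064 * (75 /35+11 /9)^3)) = 6178762963321 /66773121024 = 92.53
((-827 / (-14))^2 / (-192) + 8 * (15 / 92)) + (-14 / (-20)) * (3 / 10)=-16.66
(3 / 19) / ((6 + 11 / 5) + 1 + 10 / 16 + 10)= 120 / 15067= 0.01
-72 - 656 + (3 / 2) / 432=-209663 / 288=-728.00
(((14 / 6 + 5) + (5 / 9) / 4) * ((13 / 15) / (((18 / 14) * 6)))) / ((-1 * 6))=-24479 / 174960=-0.14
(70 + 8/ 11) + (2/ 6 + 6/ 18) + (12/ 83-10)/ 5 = 950746/ 13695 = 69.42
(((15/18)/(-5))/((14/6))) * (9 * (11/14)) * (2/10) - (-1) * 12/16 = 159/245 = 0.65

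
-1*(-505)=505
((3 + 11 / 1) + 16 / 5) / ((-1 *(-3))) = 86 / 15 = 5.73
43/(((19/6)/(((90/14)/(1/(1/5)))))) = 2322/133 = 17.46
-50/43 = -1.16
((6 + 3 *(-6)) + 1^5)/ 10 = -11/ 10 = -1.10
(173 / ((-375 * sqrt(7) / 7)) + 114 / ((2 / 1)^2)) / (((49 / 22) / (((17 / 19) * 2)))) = 1122 / 49-129404 * sqrt(7) / 349125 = 21.92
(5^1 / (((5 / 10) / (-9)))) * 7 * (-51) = 32130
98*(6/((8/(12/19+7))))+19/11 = 235187/418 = 562.65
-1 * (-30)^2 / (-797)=900 / 797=1.13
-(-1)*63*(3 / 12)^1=63 / 4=15.75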